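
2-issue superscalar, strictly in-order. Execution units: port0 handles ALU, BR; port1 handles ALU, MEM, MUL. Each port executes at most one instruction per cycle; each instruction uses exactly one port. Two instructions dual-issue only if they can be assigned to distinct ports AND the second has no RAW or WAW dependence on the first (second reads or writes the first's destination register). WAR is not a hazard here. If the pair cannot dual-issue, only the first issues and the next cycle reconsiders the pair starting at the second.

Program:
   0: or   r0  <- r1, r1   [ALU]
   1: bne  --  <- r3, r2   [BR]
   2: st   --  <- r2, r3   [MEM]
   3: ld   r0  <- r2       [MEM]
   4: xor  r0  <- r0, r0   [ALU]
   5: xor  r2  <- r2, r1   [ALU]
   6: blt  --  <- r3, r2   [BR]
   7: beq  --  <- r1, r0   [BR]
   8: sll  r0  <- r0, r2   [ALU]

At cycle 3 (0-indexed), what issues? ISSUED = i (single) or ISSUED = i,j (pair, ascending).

ISSUED = 4,5

[0] i0,i1  or.ALU bne.BR  -- dual
[1] i2  st.MEM  -- no-port MEM/MEM
[2] i3  ld.MEM  -- RAW+WAW r0
[3] i4,i5  xor.ALU xor.ALU  -- dual
[4] i6  blt.BR  -- no-port BR/BR
[5] i7,i8  beq.BR sll.ALU  -- dual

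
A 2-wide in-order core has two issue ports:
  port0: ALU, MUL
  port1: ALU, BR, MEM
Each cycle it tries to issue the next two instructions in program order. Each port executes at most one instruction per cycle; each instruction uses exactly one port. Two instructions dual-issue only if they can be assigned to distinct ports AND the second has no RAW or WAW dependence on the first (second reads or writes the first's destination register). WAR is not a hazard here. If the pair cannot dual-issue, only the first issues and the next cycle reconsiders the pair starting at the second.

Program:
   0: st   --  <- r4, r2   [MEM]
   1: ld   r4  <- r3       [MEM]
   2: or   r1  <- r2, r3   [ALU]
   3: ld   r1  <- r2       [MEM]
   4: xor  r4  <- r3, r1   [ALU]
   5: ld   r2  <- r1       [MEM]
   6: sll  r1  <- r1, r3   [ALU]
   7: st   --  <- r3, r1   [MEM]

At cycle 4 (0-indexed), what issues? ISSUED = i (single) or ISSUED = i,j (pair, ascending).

ISSUED = 6

t=0 i0:st ; no-port MEM/MEM
t=1 i1,i2:ld+or ; dual
t=2 i3:ld ; RAW r1
t=3 i4,i5:xor+ld ; dual
t=4 i6:sll ; RAW r1
t=5 i7:st ; tail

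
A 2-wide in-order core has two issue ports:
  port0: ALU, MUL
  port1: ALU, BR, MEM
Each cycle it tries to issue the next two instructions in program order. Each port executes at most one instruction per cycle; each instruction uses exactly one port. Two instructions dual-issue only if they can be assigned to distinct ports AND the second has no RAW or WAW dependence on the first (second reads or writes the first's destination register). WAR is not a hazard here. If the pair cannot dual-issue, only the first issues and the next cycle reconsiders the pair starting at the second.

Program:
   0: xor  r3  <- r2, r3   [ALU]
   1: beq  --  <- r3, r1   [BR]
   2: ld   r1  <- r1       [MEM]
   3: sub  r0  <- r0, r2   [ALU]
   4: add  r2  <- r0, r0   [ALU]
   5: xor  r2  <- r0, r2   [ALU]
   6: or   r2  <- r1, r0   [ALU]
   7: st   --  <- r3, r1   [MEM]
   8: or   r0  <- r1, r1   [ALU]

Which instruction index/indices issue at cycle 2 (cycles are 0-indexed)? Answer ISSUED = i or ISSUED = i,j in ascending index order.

ISSUED = 2,3

t=0 i0:xor.ALU ; RAW r3
t=1 i1:beq.BR ; no-port BR/MEM
t=2 i2,i3:ld.MEM/sub.ALU ; dual
t=3 i4:add.ALU ; RAW+WAW r2
t=4 i5:xor.ALU ; WAW r2
t=5 i6,i7:or.ALU/st.MEM ; dual
t=6 i8:or.ALU ; tail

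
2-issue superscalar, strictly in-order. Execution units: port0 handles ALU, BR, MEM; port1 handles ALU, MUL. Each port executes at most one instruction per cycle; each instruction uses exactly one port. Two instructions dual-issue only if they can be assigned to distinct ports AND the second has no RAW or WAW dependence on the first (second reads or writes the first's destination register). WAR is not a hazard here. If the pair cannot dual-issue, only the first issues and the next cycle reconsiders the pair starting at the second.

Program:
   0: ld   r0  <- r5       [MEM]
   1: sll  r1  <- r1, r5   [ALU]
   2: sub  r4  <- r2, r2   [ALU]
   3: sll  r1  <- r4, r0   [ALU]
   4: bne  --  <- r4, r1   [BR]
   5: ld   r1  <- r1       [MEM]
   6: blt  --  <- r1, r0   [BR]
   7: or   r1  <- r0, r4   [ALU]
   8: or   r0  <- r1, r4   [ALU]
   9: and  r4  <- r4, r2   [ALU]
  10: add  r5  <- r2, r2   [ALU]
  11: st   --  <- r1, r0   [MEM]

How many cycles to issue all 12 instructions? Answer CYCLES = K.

CYCLES = 8

  cy0 -> i0&i1 (ld.MEM/sll.ALU) pair
  cy1 -> i2 (sub.ALU) RAW r4
  cy2 -> i3 (sll.ALU) RAW r1
  cy3 -> i4 (bne.BR) no-port BR/MEM
  cy4 -> i5 (ld.MEM) no-port MEM/BR
  cy5 -> i6&i7 (blt.BR/or.ALU) pair
  cy6 -> i8&i9 (or.ALU/and.ALU) pair
  cy7 -> i10&i11 (add.ALU/st.MEM) pair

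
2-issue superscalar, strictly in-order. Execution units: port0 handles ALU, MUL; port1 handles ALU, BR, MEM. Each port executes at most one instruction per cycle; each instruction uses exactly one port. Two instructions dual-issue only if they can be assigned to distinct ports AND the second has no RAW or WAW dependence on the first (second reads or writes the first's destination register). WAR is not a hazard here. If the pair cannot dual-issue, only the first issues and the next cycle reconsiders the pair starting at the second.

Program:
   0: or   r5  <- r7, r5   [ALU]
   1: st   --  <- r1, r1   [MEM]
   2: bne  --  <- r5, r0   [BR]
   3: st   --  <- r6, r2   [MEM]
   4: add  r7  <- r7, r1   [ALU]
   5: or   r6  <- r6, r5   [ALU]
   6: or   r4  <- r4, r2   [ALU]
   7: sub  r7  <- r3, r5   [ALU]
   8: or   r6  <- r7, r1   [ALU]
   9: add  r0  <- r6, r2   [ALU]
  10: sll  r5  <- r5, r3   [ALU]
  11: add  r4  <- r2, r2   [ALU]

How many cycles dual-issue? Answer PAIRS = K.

PAIRS = 4

0. or.ALU;st.MEM @i0&i1  | dual
1. bne.BR @i2  | no-port BR/MEM
2. st.MEM;add.ALU @i3&i4  | dual
3. or.ALU;or.ALU @i5&i6  | dual
4. sub.ALU @i7  | RAW r7
5. or.ALU @i8  | RAW r6
6. add.ALU;sll.ALU @i9&i10  | dual
7. add.ALU @i11  | tail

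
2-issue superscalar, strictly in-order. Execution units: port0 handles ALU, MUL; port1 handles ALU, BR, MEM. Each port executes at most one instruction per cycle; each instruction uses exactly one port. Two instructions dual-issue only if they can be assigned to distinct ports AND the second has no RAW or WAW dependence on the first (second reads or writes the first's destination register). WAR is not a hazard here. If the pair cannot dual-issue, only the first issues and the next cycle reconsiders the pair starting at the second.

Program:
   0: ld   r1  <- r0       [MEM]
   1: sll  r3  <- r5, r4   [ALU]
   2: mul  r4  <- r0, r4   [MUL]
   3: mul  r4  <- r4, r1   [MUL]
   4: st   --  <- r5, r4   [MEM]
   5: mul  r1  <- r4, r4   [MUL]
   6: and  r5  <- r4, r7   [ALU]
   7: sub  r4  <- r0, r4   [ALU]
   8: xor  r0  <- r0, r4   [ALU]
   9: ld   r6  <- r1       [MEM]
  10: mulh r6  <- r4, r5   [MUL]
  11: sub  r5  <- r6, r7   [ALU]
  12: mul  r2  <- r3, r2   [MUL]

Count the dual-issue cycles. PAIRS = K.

[0] i0,i1  ld.MEM sll.ALU  -- dual
[1] i2  mul.MUL  -- no-port MUL/MUL
[2] i3  mul.MUL  -- RAW r4
[3] i4,i5  st.MEM mul.MUL  -- dual
[4] i6,i7  and.ALU sub.ALU  -- dual
[5] i8,i9  xor.ALU ld.MEM  -- dual
[6] i10  mulh.MUL  -- RAW r6
[7] i11,i12  sub.ALU mul.MUL  -- dual

PAIRS = 5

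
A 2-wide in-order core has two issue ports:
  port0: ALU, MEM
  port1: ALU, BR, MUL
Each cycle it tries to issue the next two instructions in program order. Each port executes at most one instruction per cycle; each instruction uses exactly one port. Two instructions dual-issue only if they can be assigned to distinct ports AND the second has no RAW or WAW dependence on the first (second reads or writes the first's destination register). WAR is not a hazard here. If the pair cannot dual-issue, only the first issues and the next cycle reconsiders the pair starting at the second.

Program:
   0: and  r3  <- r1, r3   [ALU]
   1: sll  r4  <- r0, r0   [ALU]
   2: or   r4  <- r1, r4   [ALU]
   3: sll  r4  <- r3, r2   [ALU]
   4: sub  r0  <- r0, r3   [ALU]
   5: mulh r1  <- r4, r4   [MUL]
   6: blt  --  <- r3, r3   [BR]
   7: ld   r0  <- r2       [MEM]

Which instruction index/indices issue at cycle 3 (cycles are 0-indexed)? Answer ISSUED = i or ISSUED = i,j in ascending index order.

ISSUED = 5

  cy0 -> i0&i1 (and.ALU;sll.ALU) pair
  cy1 -> i2 (or.ALU) WAW r4
  cy2 -> i3&i4 (sll.ALU;sub.ALU) pair
  cy3 -> i5 (mulh.MUL) no-port MUL/BR
  cy4 -> i6&i7 (blt.BR;ld.MEM) pair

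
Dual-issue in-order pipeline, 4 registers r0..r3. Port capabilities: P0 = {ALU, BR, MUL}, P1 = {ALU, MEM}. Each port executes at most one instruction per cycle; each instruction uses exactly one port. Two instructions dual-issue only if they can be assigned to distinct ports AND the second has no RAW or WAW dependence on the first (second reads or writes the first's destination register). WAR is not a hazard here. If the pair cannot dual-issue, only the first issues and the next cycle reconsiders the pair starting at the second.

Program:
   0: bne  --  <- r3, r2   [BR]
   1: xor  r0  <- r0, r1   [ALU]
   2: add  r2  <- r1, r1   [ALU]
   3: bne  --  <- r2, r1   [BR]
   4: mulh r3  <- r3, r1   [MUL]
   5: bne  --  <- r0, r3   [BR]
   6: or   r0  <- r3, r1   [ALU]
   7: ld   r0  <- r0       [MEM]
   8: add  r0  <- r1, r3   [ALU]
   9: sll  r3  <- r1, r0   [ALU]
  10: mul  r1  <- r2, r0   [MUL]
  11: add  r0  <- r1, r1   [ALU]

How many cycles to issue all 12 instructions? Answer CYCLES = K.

t=0 i0/i1:bne+xor ; 2-wide
t=1 i2:add ; RAW r2
t=2 i3:bne ; no-port BR/MUL
t=3 i4:mulh ; no-port MUL/BR
t=4 i5/i6:bne+or ; 2-wide
t=5 i7:ld ; WAW r0
t=6 i8:add ; RAW r0
t=7 i9/i10:sll+mul ; 2-wide
t=8 i11:add ; tail

CYCLES = 9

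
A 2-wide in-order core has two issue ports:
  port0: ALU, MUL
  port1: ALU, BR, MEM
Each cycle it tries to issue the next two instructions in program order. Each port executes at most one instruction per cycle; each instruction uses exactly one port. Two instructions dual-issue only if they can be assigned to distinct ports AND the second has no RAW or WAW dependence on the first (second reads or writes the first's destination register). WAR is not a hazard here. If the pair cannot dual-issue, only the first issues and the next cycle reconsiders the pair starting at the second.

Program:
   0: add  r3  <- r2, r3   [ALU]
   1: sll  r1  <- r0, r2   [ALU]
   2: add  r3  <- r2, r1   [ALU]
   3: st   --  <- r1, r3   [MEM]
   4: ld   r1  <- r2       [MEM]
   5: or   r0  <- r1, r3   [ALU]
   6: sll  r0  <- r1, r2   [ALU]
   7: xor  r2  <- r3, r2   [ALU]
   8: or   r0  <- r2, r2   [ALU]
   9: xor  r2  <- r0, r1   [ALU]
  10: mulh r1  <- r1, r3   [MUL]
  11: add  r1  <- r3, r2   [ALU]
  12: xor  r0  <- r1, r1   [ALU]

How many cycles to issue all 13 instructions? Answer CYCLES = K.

t=0 i0+i1:add+sll ; dual
t=1 i2:add ; RAW r3
t=2 i3:st ; no-port MEM/MEM
t=3 i4:ld ; RAW r1
t=4 i5:or ; WAW r0
t=5 i6+i7:sll+xor ; dual
t=6 i8:or ; RAW r0
t=7 i9+i10:xor+mulh ; dual
t=8 i11:add ; RAW r1
t=9 i12:xor ; tail

CYCLES = 10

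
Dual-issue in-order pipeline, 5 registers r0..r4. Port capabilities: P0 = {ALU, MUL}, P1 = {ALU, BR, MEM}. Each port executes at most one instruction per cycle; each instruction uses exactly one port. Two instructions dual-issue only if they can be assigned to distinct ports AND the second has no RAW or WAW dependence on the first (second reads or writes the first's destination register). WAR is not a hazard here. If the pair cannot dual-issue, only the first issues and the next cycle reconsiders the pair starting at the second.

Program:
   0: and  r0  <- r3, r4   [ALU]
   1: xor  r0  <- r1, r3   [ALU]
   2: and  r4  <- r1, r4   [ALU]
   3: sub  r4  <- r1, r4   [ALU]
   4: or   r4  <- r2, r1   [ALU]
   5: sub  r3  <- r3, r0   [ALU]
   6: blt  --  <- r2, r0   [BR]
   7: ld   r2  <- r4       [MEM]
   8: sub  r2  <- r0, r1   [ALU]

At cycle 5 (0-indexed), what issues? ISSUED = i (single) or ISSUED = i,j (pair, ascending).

t=0 i0:and ; WAW r0
t=1 i1,i2:xor+and ; 2-wide
t=2 i3:sub ; WAW r4
t=3 i4,i5:or+sub ; 2-wide
t=4 i6:blt ; no-port BR/MEM
t=5 i7:ld ; WAW r2
t=6 i8:sub ; tail

ISSUED = 7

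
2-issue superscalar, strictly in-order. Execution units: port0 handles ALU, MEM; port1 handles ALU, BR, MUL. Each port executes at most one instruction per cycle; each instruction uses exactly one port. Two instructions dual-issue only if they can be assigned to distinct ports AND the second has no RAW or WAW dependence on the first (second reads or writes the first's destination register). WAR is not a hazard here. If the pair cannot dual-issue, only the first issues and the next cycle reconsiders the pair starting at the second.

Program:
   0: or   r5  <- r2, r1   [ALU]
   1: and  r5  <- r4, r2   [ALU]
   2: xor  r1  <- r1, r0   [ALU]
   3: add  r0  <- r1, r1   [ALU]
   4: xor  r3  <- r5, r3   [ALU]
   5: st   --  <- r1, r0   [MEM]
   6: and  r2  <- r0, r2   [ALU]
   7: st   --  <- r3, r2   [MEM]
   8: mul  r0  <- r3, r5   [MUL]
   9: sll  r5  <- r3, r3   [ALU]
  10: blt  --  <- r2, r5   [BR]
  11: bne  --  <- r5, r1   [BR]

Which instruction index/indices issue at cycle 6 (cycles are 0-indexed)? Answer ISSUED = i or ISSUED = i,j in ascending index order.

t=0 i0:or.ALU ; WAW r5
t=1 i1+i2:and.ALU;xor.ALU ; 2-wide
t=2 i3+i4:add.ALU;xor.ALU ; 2-wide
t=3 i5+i6:st.MEM;and.ALU ; 2-wide
t=4 i7+i8:st.MEM;mul.MUL ; 2-wide
t=5 i9:sll.ALU ; RAW r5
t=6 i10:blt.BR ; no-port BR/BR
t=7 i11:bne.BR ; tail

ISSUED = 10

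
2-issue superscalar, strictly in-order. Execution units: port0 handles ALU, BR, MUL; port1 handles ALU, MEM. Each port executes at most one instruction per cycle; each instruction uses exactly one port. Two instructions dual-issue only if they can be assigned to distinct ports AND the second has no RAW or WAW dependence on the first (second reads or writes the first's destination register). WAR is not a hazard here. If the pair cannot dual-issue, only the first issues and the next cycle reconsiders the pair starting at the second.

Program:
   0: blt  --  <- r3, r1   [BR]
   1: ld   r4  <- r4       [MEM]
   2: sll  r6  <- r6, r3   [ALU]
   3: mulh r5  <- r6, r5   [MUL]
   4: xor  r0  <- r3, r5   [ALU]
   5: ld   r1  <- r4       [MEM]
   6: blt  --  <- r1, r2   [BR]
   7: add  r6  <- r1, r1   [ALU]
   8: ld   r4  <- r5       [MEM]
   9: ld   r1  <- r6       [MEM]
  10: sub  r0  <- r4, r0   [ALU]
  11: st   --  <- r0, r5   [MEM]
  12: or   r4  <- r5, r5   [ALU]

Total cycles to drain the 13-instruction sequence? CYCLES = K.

c0: i0+i1 blt.BR/ld.MEM  dual
c1: i2 sll.ALU  RAW r6
c2: i3 mulh.MUL  RAW r5
c3: i4+i5 xor.ALU/ld.MEM  dual
c4: i6+i7 blt.BR/add.ALU  dual
c5: i8 ld.MEM  no-port MEM/MEM
c6: i9+i10 ld.MEM/sub.ALU  dual
c7: i11+i12 st.MEM/or.ALU  dual

CYCLES = 8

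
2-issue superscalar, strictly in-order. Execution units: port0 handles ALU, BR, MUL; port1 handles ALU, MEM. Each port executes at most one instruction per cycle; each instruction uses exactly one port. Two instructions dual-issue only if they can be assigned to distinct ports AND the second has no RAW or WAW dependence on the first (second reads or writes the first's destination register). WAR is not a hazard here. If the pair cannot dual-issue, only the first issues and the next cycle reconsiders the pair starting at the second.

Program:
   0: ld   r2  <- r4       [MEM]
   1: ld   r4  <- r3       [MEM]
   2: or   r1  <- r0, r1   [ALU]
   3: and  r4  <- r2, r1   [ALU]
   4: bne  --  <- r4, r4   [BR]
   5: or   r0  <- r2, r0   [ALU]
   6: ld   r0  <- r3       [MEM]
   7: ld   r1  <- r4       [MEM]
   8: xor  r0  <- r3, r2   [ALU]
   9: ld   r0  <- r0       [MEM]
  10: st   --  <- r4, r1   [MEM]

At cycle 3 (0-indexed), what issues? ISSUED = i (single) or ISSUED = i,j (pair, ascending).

[0] i0  ld  -- no-port MEM/MEM
[1] i1/i2  ld/or  -- 2-wide
[2] i3  and  -- RAW r4
[3] i4/i5  bne/or  -- 2-wide
[4] i6  ld  -- no-port MEM/MEM
[5] i7/i8  ld/xor  -- 2-wide
[6] i9  ld  -- no-port MEM/MEM
[7] i10  st  -- tail

ISSUED = 4,5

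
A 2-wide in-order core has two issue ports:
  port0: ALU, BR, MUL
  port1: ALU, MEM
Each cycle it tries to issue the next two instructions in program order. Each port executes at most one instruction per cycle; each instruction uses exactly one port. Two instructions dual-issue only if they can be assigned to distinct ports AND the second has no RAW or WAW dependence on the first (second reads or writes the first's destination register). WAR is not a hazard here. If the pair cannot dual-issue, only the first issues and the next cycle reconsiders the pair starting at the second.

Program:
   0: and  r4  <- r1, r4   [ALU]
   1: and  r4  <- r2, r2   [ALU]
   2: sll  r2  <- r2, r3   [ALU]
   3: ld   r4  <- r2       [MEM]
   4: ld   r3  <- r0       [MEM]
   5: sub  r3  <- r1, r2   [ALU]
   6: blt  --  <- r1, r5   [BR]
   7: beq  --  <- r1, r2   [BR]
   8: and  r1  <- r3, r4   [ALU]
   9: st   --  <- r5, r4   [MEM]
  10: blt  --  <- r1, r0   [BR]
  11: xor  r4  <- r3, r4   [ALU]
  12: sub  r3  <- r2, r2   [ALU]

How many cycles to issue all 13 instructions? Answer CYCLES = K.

CYCLES = 8

t=0 i0:and.ALU ; WAW r4
t=1 i1&i2:and.ALU+sll.ALU ; pair
t=2 i3:ld.MEM ; no-port MEM/MEM
t=3 i4:ld.MEM ; WAW r3
t=4 i5&i6:sub.ALU+blt.BR ; pair
t=5 i7&i8:beq.BR+and.ALU ; pair
t=6 i9&i10:st.MEM+blt.BR ; pair
t=7 i11&i12:xor.ALU+sub.ALU ; pair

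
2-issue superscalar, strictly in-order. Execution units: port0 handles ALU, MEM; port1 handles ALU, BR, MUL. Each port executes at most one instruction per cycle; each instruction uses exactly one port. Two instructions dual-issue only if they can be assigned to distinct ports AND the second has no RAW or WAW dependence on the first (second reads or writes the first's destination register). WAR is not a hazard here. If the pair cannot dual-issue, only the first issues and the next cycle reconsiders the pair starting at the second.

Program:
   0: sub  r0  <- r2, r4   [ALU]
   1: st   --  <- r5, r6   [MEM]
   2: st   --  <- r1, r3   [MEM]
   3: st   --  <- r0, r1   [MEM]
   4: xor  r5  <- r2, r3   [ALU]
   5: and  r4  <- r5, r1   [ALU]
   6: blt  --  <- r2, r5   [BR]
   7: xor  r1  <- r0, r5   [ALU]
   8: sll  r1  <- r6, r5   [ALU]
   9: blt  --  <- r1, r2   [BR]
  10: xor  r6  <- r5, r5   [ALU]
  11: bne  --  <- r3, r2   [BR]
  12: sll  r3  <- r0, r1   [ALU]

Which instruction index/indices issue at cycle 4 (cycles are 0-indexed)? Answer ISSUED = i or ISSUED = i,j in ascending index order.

[0] i0&i1  sub.ALU st.MEM  -- pair
[1] i2  st.MEM  -- no-port MEM/MEM
[2] i3&i4  st.MEM xor.ALU  -- pair
[3] i5&i6  and.ALU blt.BR  -- pair
[4] i7  xor.ALU  -- WAW r1
[5] i8  sll.ALU  -- RAW r1
[6] i9&i10  blt.BR xor.ALU  -- pair
[7] i11&i12  bne.BR sll.ALU  -- pair

ISSUED = 7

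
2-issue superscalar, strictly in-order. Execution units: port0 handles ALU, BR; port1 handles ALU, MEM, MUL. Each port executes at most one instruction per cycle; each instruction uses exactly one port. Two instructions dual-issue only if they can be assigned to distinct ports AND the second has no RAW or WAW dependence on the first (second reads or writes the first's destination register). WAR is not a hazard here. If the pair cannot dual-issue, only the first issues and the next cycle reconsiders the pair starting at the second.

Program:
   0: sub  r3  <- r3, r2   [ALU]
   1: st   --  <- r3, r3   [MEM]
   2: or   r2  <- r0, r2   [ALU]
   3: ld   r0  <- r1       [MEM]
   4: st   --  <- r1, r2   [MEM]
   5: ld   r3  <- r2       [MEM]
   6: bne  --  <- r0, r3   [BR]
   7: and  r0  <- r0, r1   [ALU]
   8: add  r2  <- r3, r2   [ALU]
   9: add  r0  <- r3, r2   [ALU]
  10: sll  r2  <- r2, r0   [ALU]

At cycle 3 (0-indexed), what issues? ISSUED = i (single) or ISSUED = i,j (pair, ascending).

ISSUED = 4

#0 head=0: sub i0 RAW r3
#1 head=1: st/or i1,i2 dual
#2 head=3: ld i3 no-port MEM/MEM
#3 head=4: st i4 no-port MEM/MEM
#4 head=5: ld i5 RAW r3
#5 head=6: bne/and i6,i7 dual
#6 head=8: add i8 RAW r2
#7 head=9: add i9 RAW r0
#8 head=10: sll i10 tail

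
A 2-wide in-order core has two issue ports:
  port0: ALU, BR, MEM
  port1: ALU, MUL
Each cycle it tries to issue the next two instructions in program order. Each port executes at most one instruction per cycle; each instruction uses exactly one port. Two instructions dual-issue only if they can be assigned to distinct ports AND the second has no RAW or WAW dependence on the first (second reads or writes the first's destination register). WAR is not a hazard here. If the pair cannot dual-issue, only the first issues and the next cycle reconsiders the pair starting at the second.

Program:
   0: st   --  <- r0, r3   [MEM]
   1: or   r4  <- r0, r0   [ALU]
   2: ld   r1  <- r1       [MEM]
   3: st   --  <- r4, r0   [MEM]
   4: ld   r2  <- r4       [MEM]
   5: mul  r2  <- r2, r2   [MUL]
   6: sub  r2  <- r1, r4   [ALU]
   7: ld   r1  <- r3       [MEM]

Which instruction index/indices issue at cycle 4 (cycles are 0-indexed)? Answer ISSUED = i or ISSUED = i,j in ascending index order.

[0] i0,i1  st.MEM or.ALU  -- 2-wide
[1] i2  ld.MEM  -- no-port MEM/MEM
[2] i3  st.MEM  -- no-port MEM/MEM
[3] i4  ld.MEM  -- RAW+WAW r2
[4] i5  mul.MUL  -- WAW r2
[5] i6,i7  sub.ALU ld.MEM  -- 2-wide

ISSUED = 5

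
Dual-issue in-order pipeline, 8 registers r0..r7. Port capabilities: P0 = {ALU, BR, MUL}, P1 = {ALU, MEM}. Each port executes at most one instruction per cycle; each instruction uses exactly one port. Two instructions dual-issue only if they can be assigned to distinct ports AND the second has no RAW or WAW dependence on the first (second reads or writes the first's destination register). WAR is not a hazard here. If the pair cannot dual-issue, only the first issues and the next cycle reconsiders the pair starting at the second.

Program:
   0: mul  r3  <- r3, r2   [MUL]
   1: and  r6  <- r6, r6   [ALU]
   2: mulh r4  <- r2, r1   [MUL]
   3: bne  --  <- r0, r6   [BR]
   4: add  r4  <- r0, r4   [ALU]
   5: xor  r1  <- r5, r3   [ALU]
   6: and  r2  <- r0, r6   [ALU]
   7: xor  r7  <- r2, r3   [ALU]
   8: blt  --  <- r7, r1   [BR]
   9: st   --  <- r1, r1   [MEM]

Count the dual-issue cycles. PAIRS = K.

c0: i0/i1 mul.MUL+and.ALU  2-wide
c1: i2 mulh.MUL  no-port MUL/BR
c2: i3/i4 bne.BR+add.ALU  2-wide
c3: i5/i6 xor.ALU+and.ALU  2-wide
c4: i7 xor.ALU  RAW r7
c5: i8/i9 blt.BR+st.MEM  2-wide

PAIRS = 4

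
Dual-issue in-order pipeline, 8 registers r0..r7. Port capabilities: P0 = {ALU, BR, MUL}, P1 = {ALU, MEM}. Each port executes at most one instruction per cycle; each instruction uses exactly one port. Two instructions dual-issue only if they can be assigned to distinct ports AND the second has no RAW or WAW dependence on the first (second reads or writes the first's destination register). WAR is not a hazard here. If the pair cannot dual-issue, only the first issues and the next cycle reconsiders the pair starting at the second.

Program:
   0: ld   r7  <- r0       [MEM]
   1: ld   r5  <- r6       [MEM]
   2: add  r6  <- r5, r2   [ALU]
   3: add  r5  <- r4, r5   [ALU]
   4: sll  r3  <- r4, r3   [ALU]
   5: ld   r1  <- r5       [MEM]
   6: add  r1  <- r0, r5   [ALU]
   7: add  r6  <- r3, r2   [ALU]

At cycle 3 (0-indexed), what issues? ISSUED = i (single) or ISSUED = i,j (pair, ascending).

ISSUED = 4,5

#0 head=0: ld.MEM i0 no-port MEM/MEM
#1 head=1: ld.MEM i1 RAW r5
#2 head=2: add.ALU add.ALU i2/i3 dual
#3 head=4: sll.ALU ld.MEM i4/i5 dual
#4 head=6: add.ALU add.ALU i6/i7 dual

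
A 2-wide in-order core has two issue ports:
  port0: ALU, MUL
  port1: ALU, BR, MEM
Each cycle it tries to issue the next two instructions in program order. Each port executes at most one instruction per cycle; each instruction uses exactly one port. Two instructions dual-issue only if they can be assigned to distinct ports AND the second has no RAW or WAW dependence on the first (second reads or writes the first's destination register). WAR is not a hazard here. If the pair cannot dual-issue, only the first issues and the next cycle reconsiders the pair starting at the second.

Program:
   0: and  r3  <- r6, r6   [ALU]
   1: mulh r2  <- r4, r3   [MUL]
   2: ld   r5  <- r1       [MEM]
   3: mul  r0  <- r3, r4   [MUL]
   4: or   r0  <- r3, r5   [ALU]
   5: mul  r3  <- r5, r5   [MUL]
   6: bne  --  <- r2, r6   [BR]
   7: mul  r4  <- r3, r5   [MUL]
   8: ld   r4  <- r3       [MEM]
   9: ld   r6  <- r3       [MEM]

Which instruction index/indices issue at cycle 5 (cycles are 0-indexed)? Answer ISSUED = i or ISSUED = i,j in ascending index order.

ISSUED = 8

0. and @i0  | RAW r3
1. mulh/ld @i1+i2  | 2-wide
2. mul @i3  | WAW r0
3. or/mul @i4+i5  | 2-wide
4. bne/mul @i6+i7  | 2-wide
5. ld @i8  | no-port MEM/MEM
6. ld @i9  | tail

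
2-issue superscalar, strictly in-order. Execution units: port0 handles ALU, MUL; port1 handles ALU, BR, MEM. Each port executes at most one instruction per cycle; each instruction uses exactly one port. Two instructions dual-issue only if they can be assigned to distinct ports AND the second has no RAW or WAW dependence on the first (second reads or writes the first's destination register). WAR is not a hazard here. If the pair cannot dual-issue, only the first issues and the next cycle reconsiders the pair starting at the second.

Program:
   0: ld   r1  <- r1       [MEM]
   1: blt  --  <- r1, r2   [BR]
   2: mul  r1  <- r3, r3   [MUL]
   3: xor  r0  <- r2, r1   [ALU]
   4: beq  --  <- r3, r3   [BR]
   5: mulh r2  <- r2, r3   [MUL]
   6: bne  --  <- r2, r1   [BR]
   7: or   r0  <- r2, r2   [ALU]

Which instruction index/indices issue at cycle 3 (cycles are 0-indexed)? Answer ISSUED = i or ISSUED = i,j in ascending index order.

ISSUED = 5

  cy0 -> i0 (ld) no-port MEM/BR
  cy1 -> i1+i2 (blt mul) 2-wide
  cy2 -> i3+i4 (xor beq) 2-wide
  cy3 -> i5 (mulh) RAW r2
  cy4 -> i6+i7 (bne or) 2-wide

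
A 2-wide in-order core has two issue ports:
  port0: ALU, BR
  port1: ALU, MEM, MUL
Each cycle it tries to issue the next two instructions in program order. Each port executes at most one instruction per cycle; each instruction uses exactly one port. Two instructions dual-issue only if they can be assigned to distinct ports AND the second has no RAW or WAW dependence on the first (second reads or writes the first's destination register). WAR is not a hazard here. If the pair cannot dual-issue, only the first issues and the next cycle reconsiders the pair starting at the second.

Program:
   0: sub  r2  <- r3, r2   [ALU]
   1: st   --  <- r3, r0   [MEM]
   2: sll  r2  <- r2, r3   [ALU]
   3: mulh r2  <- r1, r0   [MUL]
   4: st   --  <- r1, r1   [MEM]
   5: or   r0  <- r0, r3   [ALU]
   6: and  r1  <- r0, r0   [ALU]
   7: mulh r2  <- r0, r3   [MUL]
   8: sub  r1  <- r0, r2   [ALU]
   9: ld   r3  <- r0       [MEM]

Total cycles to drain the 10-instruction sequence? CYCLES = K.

#0 head=0: sub+st i0,i1 2-wide
#1 head=2: sll i2 WAW r2
#2 head=3: mulh i3 no-port MUL/MEM
#3 head=4: st+or i4,i5 2-wide
#4 head=6: and+mulh i6,i7 2-wide
#5 head=8: sub+ld i8,i9 2-wide

CYCLES = 6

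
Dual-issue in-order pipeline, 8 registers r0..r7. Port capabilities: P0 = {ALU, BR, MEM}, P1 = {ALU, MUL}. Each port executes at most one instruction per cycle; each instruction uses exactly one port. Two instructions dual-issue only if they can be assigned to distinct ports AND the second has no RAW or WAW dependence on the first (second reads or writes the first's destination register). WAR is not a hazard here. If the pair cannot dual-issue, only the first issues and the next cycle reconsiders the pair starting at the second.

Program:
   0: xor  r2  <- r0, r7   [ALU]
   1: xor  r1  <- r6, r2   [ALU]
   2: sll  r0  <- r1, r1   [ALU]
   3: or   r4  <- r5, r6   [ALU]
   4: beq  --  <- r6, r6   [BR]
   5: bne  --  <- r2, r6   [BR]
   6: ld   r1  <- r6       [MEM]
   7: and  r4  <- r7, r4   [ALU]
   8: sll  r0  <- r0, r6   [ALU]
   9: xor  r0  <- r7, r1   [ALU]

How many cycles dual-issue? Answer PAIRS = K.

PAIRS = 2

t=0 i0:xor.ALU ; RAW r2
t=1 i1:xor.ALU ; RAW r1
t=2 i2/i3:sll.ALU/or.ALU ; dual
t=3 i4:beq.BR ; no-port BR/BR
t=4 i5:bne.BR ; no-port BR/MEM
t=5 i6/i7:ld.MEM/and.ALU ; dual
t=6 i8:sll.ALU ; WAW r0
t=7 i9:xor.ALU ; tail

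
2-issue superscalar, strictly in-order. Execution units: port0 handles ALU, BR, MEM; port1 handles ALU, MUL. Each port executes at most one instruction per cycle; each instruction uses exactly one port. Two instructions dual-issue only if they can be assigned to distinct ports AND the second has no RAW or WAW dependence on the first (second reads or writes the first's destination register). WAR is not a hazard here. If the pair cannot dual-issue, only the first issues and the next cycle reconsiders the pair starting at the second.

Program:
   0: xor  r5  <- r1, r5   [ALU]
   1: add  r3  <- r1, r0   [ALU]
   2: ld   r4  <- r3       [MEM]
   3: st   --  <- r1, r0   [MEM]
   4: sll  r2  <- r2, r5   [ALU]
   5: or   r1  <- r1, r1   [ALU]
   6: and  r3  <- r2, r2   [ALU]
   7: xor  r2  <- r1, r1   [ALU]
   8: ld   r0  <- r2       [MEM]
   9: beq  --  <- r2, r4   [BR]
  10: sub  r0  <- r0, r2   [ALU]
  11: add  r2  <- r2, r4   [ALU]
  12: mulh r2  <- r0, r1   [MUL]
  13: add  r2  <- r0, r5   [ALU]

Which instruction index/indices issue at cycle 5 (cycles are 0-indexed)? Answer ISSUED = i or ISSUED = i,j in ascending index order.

#0 head=0: xor/add i0+i1 2-wide
#1 head=2: ld i2 no-port MEM/MEM
#2 head=3: st/sll i3+i4 2-wide
#3 head=5: or/and i5+i6 2-wide
#4 head=7: xor i7 RAW r2
#5 head=8: ld i8 no-port MEM/BR
#6 head=9: beq/sub i9+i10 2-wide
#7 head=11: add i11 WAW r2
#8 head=12: mulh i12 WAW r2
#9 head=13: add i13 tail

ISSUED = 8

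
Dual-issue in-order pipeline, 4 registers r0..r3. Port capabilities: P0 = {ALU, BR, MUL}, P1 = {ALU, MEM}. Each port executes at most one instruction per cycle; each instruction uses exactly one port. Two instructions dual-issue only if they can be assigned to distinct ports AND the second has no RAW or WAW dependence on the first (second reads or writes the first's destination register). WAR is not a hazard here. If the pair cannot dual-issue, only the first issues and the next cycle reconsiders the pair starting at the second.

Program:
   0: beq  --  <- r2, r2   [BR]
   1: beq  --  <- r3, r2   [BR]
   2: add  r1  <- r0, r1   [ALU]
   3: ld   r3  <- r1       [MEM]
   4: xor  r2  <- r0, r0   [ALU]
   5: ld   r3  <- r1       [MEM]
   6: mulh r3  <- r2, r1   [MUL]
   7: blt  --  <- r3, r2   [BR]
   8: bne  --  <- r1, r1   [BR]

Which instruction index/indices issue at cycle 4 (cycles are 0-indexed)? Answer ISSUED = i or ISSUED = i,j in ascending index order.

ISSUED = 6

t=0 i0:beq ; no-port BR/BR
t=1 i1+i2:beq/add ; 2-wide
t=2 i3+i4:ld/xor ; 2-wide
t=3 i5:ld ; WAW r3
t=4 i6:mulh ; no-port MUL/BR
t=5 i7:blt ; no-port BR/BR
t=6 i8:bne ; tail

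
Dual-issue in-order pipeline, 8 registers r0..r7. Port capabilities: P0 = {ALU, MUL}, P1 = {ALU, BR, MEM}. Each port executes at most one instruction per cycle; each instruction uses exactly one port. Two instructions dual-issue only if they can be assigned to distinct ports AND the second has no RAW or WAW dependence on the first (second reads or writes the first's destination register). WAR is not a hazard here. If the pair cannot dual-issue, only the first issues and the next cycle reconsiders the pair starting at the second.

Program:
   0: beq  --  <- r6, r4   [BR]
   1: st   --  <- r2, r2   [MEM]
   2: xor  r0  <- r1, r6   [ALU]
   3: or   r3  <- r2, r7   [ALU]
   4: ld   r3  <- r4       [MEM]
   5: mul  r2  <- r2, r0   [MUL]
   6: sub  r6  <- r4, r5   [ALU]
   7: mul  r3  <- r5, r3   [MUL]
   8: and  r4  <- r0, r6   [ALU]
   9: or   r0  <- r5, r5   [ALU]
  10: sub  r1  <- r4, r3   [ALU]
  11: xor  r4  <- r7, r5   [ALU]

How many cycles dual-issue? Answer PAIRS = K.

[0] i0  beq  -- no-port BR/MEM
[1] i1+i2  st xor  -- 2-wide
[2] i3  or  -- WAW r3
[3] i4+i5  ld mul  -- 2-wide
[4] i6+i7  sub mul  -- 2-wide
[5] i8+i9  and or  -- 2-wide
[6] i10+i11  sub xor  -- 2-wide

PAIRS = 5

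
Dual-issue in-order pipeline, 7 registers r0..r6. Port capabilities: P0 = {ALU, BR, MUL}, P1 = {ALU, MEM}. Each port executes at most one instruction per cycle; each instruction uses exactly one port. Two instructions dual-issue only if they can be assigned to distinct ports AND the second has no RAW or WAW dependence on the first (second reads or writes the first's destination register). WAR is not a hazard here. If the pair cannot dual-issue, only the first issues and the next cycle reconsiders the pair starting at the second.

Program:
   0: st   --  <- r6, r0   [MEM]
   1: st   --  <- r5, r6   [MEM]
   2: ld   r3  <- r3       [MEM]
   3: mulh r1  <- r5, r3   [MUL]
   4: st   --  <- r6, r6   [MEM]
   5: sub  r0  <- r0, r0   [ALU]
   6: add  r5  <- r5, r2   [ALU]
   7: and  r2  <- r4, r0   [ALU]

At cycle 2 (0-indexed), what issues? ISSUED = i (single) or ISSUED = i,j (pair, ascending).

  cy0 -> i0 (st.MEM) no-port MEM/MEM
  cy1 -> i1 (st.MEM) no-port MEM/MEM
  cy2 -> i2 (ld.MEM) RAW r3
  cy3 -> i3,i4 (mulh.MUL;st.MEM) dual
  cy4 -> i5,i6 (sub.ALU;add.ALU) dual
  cy5 -> i7 (and.ALU) tail

ISSUED = 2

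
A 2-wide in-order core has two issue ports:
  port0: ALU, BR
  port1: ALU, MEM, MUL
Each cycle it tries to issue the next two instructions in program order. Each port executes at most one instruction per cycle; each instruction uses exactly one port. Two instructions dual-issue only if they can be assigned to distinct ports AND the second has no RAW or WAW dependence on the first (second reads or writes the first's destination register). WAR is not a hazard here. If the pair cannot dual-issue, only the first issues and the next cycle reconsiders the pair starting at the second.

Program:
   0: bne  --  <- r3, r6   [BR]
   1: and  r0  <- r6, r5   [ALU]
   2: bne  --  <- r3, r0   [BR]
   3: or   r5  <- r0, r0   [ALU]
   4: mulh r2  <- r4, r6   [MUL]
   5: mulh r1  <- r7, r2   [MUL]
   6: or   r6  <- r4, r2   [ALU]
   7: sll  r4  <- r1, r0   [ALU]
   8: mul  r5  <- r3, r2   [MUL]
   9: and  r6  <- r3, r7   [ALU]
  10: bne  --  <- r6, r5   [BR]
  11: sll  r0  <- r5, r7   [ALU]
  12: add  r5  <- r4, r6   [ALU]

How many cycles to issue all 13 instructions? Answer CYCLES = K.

0. bne.BR and.ALU @i0&i1  | 2-wide
1. bne.BR or.ALU @i2&i3  | 2-wide
2. mulh.MUL @i4  | no-port MUL/MUL
3. mulh.MUL or.ALU @i5&i6  | 2-wide
4. sll.ALU mul.MUL @i7&i8  | 2-wide
5. and.ALU @i9  | RAW r6
6. bne.BR sll.ALU @i10&i11  | 2-wide
7. add.ALU @i12  | tail

CYCLES = 8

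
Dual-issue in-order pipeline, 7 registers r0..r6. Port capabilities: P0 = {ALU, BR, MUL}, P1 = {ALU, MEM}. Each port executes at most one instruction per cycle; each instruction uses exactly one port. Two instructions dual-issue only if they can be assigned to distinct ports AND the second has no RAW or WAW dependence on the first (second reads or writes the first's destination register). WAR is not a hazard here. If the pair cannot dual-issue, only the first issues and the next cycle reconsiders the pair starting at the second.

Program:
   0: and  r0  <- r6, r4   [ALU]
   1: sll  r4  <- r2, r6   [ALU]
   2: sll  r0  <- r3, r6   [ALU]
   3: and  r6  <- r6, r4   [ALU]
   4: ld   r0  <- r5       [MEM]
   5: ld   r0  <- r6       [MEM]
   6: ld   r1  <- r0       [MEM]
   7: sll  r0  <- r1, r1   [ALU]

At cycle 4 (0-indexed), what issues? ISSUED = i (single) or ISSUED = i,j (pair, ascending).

ISSUED = 6

[0] i0,i1  and.ALU+sll.ALU  -- 2-wide
[1] i2,i3  sll.ALU+and.ALU  -- 2-wide
[2] i4  ld.MEM  -- no-port MEM/MEM
[3] i5  ld.MEM  -- no-port MEM/MEM
[4] i6  ld.MEM  -- RAW r1
[5] i7  sll.ALU  -- tail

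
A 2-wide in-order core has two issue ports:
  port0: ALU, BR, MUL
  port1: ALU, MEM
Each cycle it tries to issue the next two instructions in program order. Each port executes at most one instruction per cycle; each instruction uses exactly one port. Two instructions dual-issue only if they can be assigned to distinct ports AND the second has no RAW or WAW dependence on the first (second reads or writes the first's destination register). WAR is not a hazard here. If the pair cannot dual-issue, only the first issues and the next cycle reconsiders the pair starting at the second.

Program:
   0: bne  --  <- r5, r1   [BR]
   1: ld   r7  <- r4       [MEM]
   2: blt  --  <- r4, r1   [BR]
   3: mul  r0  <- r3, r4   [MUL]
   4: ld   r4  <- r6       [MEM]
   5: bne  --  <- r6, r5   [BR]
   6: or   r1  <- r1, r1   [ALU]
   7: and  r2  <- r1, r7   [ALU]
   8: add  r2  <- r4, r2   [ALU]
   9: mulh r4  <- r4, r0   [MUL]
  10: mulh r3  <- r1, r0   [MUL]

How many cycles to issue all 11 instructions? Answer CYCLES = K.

0. bne/ld @i0,i1  | 2-wide
1. blt @i2  | no-port BR/MUL
2. mul/ld @i3,i4  | 2-wide
3. bne/or @i5,i6  | 2-wide
4. and @i7  | RAW+WAW r2
5. add/mulh @i8,i9  | 2-wide
6. mulh @i10  | tail

CYCLES = 7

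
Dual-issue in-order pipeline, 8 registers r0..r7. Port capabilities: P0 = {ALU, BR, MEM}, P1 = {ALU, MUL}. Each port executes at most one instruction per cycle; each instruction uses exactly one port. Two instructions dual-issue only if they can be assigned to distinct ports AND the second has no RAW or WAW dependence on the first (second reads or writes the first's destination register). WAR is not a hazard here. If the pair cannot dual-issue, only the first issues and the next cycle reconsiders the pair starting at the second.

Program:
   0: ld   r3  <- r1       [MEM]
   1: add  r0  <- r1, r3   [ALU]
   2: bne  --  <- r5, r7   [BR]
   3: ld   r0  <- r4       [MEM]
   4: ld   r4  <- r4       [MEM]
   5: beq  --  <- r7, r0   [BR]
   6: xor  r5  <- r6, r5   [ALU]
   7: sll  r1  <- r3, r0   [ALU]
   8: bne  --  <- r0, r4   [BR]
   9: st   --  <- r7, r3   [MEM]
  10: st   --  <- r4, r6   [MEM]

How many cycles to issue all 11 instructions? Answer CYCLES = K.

0. ld @i0  | RAW r3
1. add+bne @i1+i2  | 2-wide
2. ld @i3  | no-port MEM/MEM
3. ld @i4  | no-port MEM/BR
4. beq+xor @i5+i6  | 2-wide
5. sll+bne @i7+i8  | 2-wide
6. st @i9  | no-port MEM/MEM
7. st @i10  | tail

CYCLES = 8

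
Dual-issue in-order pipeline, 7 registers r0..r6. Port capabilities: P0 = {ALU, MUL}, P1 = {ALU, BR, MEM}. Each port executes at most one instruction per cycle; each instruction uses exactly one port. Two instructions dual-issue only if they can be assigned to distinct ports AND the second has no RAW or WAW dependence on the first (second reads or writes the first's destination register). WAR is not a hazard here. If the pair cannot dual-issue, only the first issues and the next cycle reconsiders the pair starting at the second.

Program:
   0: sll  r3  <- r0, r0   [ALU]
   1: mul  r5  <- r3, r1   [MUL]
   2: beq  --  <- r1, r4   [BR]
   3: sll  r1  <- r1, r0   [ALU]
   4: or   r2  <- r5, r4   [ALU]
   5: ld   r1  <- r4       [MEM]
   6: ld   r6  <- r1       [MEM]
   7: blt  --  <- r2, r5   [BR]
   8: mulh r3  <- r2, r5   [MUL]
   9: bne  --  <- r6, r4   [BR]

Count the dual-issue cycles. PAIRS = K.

PAIRS = 3

c0: i0 sll.ALU  RAW r3
c1: i1+i2 mul.MUL;beq.BR  dual
c2: i3+i4 sll.ALU;or.ALU  dual
c3: i5 ld.MEM  no-port MEM/MEM
c4: i6 ld.MEM  no-port MEM/BR
c5: i7+i8 blt.BR;mulh.MUL  dual
c6: i9 bne.BR  tail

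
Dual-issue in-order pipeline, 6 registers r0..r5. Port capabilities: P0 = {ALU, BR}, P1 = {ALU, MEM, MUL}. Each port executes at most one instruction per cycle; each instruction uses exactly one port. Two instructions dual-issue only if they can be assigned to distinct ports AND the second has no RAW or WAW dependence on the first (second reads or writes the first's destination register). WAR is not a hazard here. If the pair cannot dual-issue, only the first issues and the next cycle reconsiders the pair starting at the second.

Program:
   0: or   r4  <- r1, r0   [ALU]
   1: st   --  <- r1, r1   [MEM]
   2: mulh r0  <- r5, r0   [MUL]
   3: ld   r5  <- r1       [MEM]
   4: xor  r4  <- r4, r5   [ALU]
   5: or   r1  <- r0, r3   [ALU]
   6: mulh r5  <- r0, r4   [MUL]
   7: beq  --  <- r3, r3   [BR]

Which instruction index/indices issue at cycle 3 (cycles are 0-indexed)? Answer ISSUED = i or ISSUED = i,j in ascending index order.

t=0 i0+i1:or;st ; pair
t=1 i2:mulh ; no-port MUL/MEM
t=2 i3:ld ; RAW r5
t=3 i4+i5:xor;or ; pair
t=4 i6+i7:mulh;beq ; pair

ISSUED = 4,5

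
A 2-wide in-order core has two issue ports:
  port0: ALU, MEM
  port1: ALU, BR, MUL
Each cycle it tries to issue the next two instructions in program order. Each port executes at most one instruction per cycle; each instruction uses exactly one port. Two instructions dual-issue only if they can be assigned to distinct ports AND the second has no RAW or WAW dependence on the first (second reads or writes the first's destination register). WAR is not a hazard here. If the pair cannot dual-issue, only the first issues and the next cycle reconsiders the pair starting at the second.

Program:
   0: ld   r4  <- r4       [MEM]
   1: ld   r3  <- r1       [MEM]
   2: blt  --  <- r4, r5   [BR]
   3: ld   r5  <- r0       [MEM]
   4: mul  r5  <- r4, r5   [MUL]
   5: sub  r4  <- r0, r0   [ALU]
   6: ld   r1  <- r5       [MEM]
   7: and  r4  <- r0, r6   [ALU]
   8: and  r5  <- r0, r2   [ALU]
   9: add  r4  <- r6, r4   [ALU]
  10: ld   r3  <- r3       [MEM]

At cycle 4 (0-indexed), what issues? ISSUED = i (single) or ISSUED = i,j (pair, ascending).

ISSUED = 6,7

c0: i0 ld.MEM  no-port MEM/MEM
c1: i1/i2 ld.MEM;blt.BR  2-wide
c2: i3 ld.MEM  RAW+WAW r5
c3: i4/i5 mul.MUL;sub.ALU  2-wide
c4: i6/i7 ld.MEM;and.ALU  2-wide
c5: i8/i9 and.ALU;add.ALU  2-wide
c6: i10 ld.MEM  tail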